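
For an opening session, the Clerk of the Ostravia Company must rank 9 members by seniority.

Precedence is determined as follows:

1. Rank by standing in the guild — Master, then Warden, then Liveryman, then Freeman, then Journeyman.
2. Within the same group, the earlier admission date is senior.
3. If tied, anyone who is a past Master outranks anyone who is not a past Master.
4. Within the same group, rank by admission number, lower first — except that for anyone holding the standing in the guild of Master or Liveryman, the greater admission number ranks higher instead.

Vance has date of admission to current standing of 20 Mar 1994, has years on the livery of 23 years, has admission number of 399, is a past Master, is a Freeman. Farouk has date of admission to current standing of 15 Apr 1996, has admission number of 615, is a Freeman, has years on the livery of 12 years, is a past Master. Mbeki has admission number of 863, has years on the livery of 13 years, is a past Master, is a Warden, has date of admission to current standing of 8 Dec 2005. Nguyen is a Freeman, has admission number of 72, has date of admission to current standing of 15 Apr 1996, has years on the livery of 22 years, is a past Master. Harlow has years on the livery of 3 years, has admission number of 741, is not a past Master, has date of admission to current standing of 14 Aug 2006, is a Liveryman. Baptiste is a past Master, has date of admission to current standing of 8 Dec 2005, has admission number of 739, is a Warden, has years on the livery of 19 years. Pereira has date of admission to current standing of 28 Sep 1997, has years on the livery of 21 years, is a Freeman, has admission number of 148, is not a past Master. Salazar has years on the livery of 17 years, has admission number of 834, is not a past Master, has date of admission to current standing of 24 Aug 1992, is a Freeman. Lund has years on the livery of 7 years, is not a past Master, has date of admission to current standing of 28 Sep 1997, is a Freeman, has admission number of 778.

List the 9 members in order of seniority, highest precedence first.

By standing in the guild: Baptiste and Mbeki (Warden); then Harlow (Liveryman); then Salazar, Vance, Nguyen, Farouk, Pereira and Lund (Freeman).
Baptiste and Mbeki both have date of admission to current standing 8 Dec 2005, so the next rule applies.
Baptiste and Mbeki are each a past Master, so the next rule applies.
Among Baptiste and Mbeki, by admission number (lower first): Baptiste (739) before Mbeki (863).
Among Salazar, Vance, Nguyen, Farouk, Pereira and Lund, by date of admission to current standing (earlier first): Salazar (24 Aug 1992) before Vance (20 Mar 1994) before Nguyen and Farouk (15 Apr 1996) before Pereira and Lund (28 Sep 1997).
Nguyen and Farouk are each a past Master, so the next rule applies.
Among Nguyen and Farouk, by admission number (lower first): Nguyen (72) before Farouk (615).
Pereira and Lund are each not a past Master, so the next rule applies.
Among Pereira and Lund, by admission number (lower first): Pereira (148) before Lund (778).
Full order: Baptiste, Mbeki, Harlow, Salazar, Vance, Nguyen, Farouk, Pereira, Lund.

Baptiste, Mbeki, Harlow, Salazar, Vance, Nguyen, Farouk, Pereira, Lund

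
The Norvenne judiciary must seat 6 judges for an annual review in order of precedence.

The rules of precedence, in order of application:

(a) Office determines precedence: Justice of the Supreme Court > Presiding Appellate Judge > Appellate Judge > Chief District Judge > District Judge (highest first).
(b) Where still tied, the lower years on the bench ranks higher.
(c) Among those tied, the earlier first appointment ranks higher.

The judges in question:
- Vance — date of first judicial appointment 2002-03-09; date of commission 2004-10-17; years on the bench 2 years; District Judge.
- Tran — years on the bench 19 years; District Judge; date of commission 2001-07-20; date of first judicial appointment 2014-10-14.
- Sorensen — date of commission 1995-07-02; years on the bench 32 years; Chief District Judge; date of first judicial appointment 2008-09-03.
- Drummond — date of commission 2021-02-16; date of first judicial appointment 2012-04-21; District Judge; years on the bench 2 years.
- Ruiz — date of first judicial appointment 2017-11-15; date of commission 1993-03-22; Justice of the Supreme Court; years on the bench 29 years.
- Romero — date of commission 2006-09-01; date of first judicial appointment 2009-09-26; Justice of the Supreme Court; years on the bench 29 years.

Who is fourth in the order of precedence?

By office: Romero and Ruiz (Justice of the Supreme Court); then Sorensen (Chief District Judge); then Vance, Drummond and Tran (District Judge).
Romero and Ruiz both have years on the bench 29 years, so the next rule applies.
Among Romero and Ruiz, by date of first judicial appointment (earlier first): Romero (2009-09-26) before Ruiz (2017-11-15).
Among Vance, Drummond and Tran, by years on the bench (lower first): Vance and Drummond (2 years) before Tran (19 years).
Among Vance and Drummond, by date of first judicial appointment (earlier first): Vance (2002-03-09) before Drummond (2012-04-21).
Order: Romero, Ruiz, Sorensen, Vance, Drummond, Tran.

Vance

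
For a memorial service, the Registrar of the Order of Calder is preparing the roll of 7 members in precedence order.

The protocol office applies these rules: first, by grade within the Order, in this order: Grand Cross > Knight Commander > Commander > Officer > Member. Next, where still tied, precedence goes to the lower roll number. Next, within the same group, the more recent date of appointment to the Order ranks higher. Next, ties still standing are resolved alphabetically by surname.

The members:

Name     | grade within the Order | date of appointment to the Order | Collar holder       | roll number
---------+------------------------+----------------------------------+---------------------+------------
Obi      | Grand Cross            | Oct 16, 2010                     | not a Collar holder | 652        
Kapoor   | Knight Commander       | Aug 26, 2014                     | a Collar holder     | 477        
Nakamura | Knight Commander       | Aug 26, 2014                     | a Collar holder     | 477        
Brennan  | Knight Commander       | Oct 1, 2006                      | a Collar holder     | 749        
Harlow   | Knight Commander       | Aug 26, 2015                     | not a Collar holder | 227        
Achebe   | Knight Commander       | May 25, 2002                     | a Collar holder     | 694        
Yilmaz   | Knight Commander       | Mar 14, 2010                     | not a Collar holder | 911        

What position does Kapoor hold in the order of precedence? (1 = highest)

By grade within the Order: Obi (Grand Cross); then Harlow, Kapoor, Nakamura, Achebe, Brennan and Yilmaz (Knight Commander).
Among Harlow, Kapoor, Nakamura, Achebe, Brennan and Yilmaz, by roll number (lower first): Harlow (227) before Kapoor and Nakamura (477) before Achebe (694) before Brennan (749) before Yilmaz (911).
Kapoor and Nakamura both have date of appointment to the Order Aug 26, 2014, so the next rule applies.
Among Kapoor and Nakamura, alphabetically by surname: Kapoor before Nakamura.
Order: Obi, Harlow, Kapoor, Nakamura, Achebe, Brennan, Yilmaz. So position 3.

3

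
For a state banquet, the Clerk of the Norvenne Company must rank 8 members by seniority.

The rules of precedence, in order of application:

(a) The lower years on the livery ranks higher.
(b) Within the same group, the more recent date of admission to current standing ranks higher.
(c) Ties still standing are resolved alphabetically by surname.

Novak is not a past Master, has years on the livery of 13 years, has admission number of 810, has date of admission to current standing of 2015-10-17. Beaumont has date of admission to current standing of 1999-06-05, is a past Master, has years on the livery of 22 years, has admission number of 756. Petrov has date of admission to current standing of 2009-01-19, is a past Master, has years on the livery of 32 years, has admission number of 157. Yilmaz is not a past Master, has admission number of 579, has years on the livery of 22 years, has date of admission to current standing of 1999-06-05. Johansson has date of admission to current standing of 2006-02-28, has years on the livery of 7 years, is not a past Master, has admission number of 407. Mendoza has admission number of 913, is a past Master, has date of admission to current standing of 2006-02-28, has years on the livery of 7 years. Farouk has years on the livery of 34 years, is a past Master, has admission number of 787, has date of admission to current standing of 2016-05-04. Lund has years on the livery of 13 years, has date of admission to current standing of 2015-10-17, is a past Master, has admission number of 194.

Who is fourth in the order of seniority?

Novak

By years on the livery (lower first): Johansson and Mendoza (both 7 years); then Lund and Novak (both 13 years); then Beaumont and Yilmaz (both 22 years); then Petrov (32 years); then Farouk (34 years).
Johansson and Mendoza both have date of admission to current standing 2006-02-28, so the next rule applies.
Among Johansson and Mendoza, alphabetically by surname: Johansson before Mendoza.
Lund and Novak both have date of admission to current standing 2015-10-17, so the next rule applies.
Among Lund and Novak, alphabetically by surname: Lund before Novak.
Beaumont and Yilmaz both have date of admission to current standing 1999-06-05, so the next rule applies.
Among Beaumont and Yilmaz, alphabetically by surname: Beaumont before Yilmaz.
Order: Johansson, Mendoza, Lund, Novak, Beaumont, Yilmaz, Petrov, Farouk.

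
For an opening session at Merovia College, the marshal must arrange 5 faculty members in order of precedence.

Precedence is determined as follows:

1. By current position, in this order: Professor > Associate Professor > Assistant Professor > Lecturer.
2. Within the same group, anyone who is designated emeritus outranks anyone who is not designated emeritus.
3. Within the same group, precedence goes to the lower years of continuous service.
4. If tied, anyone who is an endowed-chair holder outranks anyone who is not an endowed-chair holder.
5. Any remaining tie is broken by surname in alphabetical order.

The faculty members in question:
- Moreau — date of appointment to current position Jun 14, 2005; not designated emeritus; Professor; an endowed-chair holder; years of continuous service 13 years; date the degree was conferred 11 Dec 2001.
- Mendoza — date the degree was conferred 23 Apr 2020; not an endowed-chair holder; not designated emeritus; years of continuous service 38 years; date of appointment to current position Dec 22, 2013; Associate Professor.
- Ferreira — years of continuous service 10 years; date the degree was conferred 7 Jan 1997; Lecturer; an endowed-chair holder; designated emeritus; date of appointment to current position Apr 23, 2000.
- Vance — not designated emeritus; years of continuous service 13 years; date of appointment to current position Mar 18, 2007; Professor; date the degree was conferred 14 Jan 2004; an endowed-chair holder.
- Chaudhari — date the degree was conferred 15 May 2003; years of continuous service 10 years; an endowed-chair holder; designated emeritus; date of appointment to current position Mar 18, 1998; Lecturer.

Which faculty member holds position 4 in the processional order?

By current position: Moreau and Vance (Professor); then Mendoza (Associate Professor); then Chaudhari and Ferreira (Lecturer).
Moreau and Vance are each not designated emeritus, so the next rule applies.
Moreau and Vance both have years of continuous service 13 years, so the next rule applies.
Moreau and Vance are each an endowed-chair holder, so the next rule applies.
Among Moreau and Vance, alphabetically by surname: Moreau before Vance.
Chaudhari and Ferreira are each designated emeritus, so the next rule applies.
Chaudhari and Ferreira both have years of continuous service 10 years, so the next rule applies.
Chaudhari and Ferreira are each an endowed-chair holder, so the next rule applies.
Among Chaudhari and Ferreira, alphabetically by surname: Chaudhari before Ferreira.
Order: Moreau, Vance, Mendoza, Chaudhari, Ferreira.

Chaudhari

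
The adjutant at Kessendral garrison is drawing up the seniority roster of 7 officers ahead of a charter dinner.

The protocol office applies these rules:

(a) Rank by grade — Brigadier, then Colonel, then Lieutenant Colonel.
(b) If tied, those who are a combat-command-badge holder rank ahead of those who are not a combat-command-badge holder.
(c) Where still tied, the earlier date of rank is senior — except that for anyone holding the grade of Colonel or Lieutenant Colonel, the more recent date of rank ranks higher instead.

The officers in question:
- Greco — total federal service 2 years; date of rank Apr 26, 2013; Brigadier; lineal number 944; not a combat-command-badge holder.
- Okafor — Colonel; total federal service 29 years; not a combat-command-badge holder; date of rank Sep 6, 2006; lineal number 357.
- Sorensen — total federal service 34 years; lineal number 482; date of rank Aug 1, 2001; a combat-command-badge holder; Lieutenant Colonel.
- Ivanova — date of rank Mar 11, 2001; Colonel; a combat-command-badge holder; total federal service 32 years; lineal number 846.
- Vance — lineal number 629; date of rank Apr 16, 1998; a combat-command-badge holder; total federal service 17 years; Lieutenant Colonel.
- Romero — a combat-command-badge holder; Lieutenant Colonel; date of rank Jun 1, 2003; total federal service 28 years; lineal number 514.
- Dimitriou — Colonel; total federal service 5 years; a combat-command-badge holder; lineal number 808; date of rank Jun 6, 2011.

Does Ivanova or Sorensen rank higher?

By grade: Greco (Brigadier); then Dimitriou, Ivanova and Okafor (Colonel); then Romero, Sorensen and Vance (Lieutenant Colonel).
Among Dimitriou, Ivanova and Okafor, a combat-command-badge holder before not a combat-command-badge holder: Dimitriou and Ivanova (a combat-command-badge holder) before Okafor (not a combat-command-badge holder).
Among Dimitriou and Ivanova, by date of rank (later first) (reversed rule for this group): Dimitriou (Jun 6, 2011) before Ivanova (Mar 11, 2001).
Romero, Sorensen and Vance are each a combat-command-badge holder, so the next rule applies.
Among Romero, Sorensen and Vance, by date of rank (later first) (reversed rule for this group): Romero (Jun 1, 2003) before Sorensen (Aug 1, 2001) before Vance (Apr 16, 1998).
So Ivanova takes precedence.

Ivanova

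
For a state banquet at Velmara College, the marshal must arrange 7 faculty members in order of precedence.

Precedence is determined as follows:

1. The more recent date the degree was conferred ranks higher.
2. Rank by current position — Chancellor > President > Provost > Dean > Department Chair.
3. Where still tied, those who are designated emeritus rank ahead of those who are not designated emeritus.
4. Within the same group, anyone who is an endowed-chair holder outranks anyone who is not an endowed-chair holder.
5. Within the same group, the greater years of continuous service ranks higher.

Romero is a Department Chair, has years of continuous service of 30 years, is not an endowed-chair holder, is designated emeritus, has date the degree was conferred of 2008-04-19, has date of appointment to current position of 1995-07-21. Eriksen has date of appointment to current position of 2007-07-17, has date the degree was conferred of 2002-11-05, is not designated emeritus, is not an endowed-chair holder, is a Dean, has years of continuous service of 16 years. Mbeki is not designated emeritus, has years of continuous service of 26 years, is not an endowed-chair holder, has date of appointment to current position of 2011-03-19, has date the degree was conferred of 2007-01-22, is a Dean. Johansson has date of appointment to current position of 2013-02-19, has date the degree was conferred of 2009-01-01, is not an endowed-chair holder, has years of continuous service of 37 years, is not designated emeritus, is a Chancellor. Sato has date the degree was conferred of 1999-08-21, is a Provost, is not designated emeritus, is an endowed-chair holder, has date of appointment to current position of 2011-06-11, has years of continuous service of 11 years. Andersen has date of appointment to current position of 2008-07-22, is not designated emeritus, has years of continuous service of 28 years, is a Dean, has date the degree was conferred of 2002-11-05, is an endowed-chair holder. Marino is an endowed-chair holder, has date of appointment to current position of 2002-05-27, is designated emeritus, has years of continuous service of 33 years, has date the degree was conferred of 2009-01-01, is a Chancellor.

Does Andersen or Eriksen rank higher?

By date the degree was conferred (later first): Marino and Johansson (both 2009-01-01); then Romero (2008-04-19); then Mbeki (2007-01-22); then Andersen and Eriksen (both 2002-11-05); then Sato (1999-08-21).
Marino and Johansson are each Chancellor, so the next rule applies.
Among Marino and Johansson, designated emeritus before not designated emeritus: Marino (designated emeritus) before Johansson (not designated emeritus).
Andersen and Eriksen are each Dean, so the next rule applies.
Andersen and Eriksen are each not designated emeritus, so the next rule applies.
Among Andersen and Eriksen, an endowed-chair holder before not an endowed-chair holder: Andersen (an endowed-chair holder) before Eriksen (not an endowed-chair holder).
So Andersen takes precedence.

Andersen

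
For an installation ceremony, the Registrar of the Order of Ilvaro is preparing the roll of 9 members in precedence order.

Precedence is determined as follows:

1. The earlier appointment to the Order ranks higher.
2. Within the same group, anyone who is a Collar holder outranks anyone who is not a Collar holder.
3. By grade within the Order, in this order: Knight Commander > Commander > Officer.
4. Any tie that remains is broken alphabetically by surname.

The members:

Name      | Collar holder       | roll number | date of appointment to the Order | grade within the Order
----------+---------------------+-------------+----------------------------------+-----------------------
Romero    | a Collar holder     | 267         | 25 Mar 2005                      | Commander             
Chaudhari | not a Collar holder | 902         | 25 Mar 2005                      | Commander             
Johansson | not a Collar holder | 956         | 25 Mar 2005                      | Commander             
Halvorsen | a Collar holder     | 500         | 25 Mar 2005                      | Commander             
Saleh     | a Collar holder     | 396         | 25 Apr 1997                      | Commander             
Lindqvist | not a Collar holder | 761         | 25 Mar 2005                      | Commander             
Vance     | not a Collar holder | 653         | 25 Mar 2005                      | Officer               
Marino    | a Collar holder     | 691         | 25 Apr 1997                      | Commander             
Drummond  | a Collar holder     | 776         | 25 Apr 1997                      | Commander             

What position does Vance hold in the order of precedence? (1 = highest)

9

By date of appointment to the Order (earlier first): Drummond, Marino and Saleh (each 25 Apr 1997); then Halvorsen, Romero, Chaudhari, Johansson, Lindqvist and Vance (each 25 Mar 2005).
Drummond, Marino and Saleh are each a Collar holder, so the next rule applies.
Drummond, Marino and Saleh are each Commander, so the next rule applies.
Among Drummond, Marino and Saleh, alphabetically by surname: Drummond before Marino before Saleh.
Among Halvorsen, Romero, Chaudhari, Johansson, Lindqvist and Vance, a Collar holder before not a Collar holder: Halvorsen and Romero (a Collar holder) before Chaudhari, Johansson, Lindqvist and Vance (not a Collar holder).
Halvorsen and Romero are each Commander, so the next rule applies.
Among Halvorsen and Romero, alphabetically by surname: Halvorsen before Romero.
Among Chaudhari, Johansson, Lindqvist and Vance, by grade within the Order: Chaudhari, Johansson and Lindqvist (Commander) before Vance (Officer).
Among Chaudhari, Johansson and Lindqvist, alphabetically by surname: Chaudhari before Johansson before Lindqvist.
Order: Drummond, Marino, Saleh, Halvorsen, Romero, Chaudhari, Johansson, Lindqvist, Vance. So position 9.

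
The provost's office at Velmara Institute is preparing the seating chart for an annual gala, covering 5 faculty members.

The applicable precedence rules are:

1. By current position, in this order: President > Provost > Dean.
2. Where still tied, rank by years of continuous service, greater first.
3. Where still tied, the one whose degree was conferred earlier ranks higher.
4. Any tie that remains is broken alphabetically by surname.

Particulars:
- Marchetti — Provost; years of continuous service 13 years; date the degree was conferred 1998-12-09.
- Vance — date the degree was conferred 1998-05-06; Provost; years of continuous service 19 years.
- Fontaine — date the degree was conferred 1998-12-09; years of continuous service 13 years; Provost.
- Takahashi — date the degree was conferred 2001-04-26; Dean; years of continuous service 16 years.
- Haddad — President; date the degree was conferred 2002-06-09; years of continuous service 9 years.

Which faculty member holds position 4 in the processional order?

Marchetti

By current position: Haddad (President); then Vance, Fontaine and Marchetti (Provost); then Takahashi (Dean).
Among Vance, Fontaine and Marchetti, by years of continuous service (higher first): Vance (19 years) before Fontaine and Marchetti (13 years).
Fontaine and Marchetti both have date the degree was conferred 1998-12-09, so the next rule applies.
Among Fontaine and Marchetti, alphabetically by surname: Fontaine before Marchetti.
Order: Haddad, Vance, Fontaine, Marchetti, Takahashi.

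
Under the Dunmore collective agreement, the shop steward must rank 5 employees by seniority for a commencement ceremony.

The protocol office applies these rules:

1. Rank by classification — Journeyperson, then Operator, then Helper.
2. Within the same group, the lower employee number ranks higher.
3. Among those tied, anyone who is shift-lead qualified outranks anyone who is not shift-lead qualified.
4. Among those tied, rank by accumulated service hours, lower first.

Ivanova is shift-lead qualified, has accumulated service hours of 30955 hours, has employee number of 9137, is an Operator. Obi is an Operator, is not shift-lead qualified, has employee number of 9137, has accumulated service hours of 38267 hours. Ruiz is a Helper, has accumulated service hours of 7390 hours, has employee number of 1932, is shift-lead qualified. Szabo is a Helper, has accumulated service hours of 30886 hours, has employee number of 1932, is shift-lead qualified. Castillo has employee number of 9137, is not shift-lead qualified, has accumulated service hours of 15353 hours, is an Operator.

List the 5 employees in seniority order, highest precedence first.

Ivanova, Castillo, Obi, Ruiz, Szabo

By classification: Ivanova, Castillo and Obi (Operator); then Ruiz and Szabo (Helper).
Ivanova, Castillo and Obi all have employee number 9137, so the next rule applies.
Among Ivanova, Castillo and Obi, shift-lead qualified before not shift-lead qualified: Ivanova (shift-lead qualified) before Castillo and Obi (not shift-lead qualified).
Among Castillo and Obi, by accumulated service hours (lower first): Castillo (15353 hours) before Obi (38267 hours).
Ruiz and Szabo both have employee number 1932, so the next rule applies.
Ruiz and Szabo are each shift-lead qualified, so the next rule applies.
Among Ruiz and Szabo, by accumulated service hours (lower first): Ruiz (7390 hours) before Szabo (30886 hours).
Full order: Ivanova, Castillo, Obi, Ruiz, Szabo.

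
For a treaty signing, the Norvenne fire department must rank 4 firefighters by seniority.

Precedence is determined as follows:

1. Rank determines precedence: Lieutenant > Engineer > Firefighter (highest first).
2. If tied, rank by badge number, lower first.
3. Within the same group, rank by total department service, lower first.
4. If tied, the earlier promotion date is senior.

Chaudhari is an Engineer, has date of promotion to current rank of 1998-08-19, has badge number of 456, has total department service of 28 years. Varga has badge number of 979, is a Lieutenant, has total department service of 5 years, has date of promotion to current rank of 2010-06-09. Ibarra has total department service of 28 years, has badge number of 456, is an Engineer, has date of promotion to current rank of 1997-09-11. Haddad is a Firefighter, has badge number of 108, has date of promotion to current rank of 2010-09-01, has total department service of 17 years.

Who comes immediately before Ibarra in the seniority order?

Varga

By rank: Varga (Lieutenant); then Ibarra and Chaudhari (Engineer); then Haddad (Firefighter).
Ibarra and Chaudhari both have badge number 456, so the next rule applies.
Ibarra and Chaudhari both have total department service 28 years, so the next rule applies.
Among Ibarra and Chaudhari, by date of promotion to current rank (earlier first): Ibarra (1997-09-11) before Chaudhari (1998-08-19).
Order: Varga, Ibarra, Chaudhari, Haddad.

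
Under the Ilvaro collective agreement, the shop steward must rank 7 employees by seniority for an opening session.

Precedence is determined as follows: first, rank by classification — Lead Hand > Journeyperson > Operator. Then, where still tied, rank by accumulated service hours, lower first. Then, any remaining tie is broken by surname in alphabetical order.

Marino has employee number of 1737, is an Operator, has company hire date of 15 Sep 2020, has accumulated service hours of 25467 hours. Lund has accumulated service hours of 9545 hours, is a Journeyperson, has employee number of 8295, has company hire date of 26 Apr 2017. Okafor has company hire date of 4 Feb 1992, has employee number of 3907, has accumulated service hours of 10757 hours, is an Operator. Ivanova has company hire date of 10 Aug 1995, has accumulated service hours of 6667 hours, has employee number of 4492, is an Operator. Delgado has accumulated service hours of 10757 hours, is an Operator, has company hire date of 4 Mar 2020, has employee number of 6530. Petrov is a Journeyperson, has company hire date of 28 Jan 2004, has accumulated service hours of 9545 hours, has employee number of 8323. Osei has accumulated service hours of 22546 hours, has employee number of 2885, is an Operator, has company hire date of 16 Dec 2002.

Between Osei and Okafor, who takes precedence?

Okafor

By classification: Lund and Petrov (Journeyperson); then Ivanova, Delgado, Okafor, Osei and Marino (Operator).
Lund and Petrov both have accumulated service hours 9545 hours, so the next rule applies.
Among Lund and Petrov, alphabetically by surname: Lund before Petrov.
Among Ivanova, Delgado, Okafor, Osei and Marino, by accumulated service hours (lower first): Ivanova (6667 hours) before Delgado and Okafor (10757 hours) before Osei (22546 hours) before Marino (25467 hours).
Among Delgado and Okafor, alphabetically by surname: Delgado before Okafor.
So Okafor takes precedence.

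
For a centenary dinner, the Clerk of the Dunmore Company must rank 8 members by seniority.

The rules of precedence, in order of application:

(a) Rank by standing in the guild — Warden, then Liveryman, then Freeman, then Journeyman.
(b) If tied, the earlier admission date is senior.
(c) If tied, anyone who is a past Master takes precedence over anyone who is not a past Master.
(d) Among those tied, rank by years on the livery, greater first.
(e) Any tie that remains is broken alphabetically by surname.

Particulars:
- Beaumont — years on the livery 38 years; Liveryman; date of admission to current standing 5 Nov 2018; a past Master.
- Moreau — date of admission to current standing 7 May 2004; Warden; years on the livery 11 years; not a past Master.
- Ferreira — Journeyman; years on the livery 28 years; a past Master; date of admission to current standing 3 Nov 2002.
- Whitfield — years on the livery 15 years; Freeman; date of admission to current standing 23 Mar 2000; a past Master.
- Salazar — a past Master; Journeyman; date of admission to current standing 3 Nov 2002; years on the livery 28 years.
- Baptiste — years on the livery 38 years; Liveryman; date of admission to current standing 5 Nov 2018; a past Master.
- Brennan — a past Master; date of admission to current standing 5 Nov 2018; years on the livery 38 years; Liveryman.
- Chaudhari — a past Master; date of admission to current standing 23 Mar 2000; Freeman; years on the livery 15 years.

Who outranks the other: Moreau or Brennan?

Moreau

By standing in the guild: Moreau (Warden); then Baptiste, Beaumont and Brennan (Liveryman); then Chaudhari and Whitfield (Freeman); then Ferreira and Salazar (Journeyman).
Baptiste, Beaumont and Brennan all have date of admission to current standing 5 Nov 2018, so the next rule applies.
Baptiste, Beaumont and Brennan are each a past Master, so the next rule applies.
Baptiste, Beaumont and Brennan all have years on the livery 38 years, so the next rule applies.
Among Baptiste, Beaumont and Brennan, alphabetically by surname: Baptiste before Beaumont before Brennan.
Chaudhari and Whitfield both have date of admission to current standing 23 Mar 2000, so the next rule applies.
Chaudhari and Whitfield are each a past Master, so the next rule applies.
Chaudhari and Whitfield both have years on the livery 15 years, so the next rule applies.
Among Chaudhari and Whitfield, alphabetically by surname: Chaudhari before Whitfield.
Ferreira and Salazar both have date of admission to current standing 3 Nov 2002, so the next rule applies.
Ferreira and Salazar are each a past Master, so the next rule applies.
Ferreira and Salazar both have years on the livery 28 years, so the next rule applies.
Among Ferreira and Salazar, alphabetically by surname: Ferreira before Salazar.
So Moreau takes precedence.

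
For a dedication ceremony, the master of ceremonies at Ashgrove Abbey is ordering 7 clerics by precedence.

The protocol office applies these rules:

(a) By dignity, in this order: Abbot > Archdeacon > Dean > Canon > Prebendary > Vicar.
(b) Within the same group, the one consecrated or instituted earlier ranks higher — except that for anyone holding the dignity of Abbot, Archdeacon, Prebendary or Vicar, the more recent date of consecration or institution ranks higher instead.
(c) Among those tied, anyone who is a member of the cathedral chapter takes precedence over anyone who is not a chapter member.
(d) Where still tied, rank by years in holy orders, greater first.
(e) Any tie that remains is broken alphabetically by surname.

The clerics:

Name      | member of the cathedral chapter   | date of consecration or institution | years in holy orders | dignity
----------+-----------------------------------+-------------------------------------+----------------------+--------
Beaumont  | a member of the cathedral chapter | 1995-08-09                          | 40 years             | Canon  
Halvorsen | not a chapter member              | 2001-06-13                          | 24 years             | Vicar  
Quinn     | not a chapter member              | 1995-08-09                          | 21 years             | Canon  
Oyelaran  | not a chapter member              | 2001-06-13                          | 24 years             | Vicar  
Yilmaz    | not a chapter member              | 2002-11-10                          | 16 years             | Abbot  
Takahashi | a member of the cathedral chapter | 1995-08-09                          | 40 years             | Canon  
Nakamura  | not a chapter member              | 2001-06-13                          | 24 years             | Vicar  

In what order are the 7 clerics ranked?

Yilmaz, Beaumont, Takahashi, Quinn, Halvorsen, Nakamura, Oyelaran

By dignity: Yilmaz (Abbot); then Beaumont, Takahashi and Quinn (Canon); then Halvorsen, Nakamura and Oyelaran (Vicar).
Beaumont, Takahashi and Quinn all have date of consecration or institution 1995-08-09, so the next rule applies.
Among Beaumont, Takahashi and Quinn, a member of the cathedral chapter before not a chapter member: Beaumont and Takahashi (a member of the cathedral chapter) before Quinn (not a chapter member).
Beaumont and Takahashi both have years in holy orders 40 years, so the next rule applies.
Among Beaumont and Takahashi, alphabetically by surname: Beaumont before Takahashi.
Halvorsen, Nakamura and Oyelaran all have date of consecration or institution 2001-06-13, so the next rule applies.
Halvorsen, Nakamura and Oyelaran are each not a chapter member, so the next rule applies.
Halvorsen, Nakamura and Oyelaran all have years in holy orders 24 years, so the next rule applies.
Among Halvorsen, Nakamura and Oyelaran, alphabetically by surname: Halvorsen before Nakamura before Oyelaran.
Full order: Yilmaz, Beaumont, Takahashi, Quinn, Halvorsen, Nakamura, Oyelaran.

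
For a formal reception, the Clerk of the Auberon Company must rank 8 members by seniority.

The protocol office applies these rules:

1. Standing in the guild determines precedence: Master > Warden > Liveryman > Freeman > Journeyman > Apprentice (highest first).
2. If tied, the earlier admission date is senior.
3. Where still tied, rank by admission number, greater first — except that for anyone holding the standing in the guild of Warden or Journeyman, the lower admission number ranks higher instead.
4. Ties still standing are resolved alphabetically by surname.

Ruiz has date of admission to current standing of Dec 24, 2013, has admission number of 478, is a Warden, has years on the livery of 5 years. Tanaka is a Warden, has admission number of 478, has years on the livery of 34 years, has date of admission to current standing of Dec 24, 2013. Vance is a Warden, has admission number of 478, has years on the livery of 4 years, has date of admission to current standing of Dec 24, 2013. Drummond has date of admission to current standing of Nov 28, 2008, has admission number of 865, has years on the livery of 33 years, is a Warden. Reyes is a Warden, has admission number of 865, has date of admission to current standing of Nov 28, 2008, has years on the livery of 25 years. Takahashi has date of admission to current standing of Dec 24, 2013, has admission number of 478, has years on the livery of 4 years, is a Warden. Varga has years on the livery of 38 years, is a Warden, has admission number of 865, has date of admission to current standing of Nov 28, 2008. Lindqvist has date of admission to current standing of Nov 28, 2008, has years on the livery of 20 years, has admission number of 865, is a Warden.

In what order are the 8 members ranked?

By standing in the guild: Drummond, Lindqvist, Reyes, Varga, Ruiz, Takahashi, Tanaka and Vance (Warden).
Among Drummond, Lindqvist, Reyes, Varga, Ruiz, Takahashi, Tanaka and Vance, by date of admission to current standing (earlier first): Drummond, Lindqvist, Reyes and Varga (Nov 28, 2008) before Ruiz, Takahashi, Tanaka and Vance (Dec 24, 2013).
Drummond, Lindqvist, Reyes and Varga all have admission number 865, so the next rule applies.
Among Drummond, Lindqvist, Reyes and Varga, alphabetically by surname: Drummond before Lindqvist before Reyes before Varga.
Ruiz, Takahashi, Tanaka and Vance all have admission number 478, so the next rule applies.
Among Ruiz, Takahashi, Tanaka and Vance, alphabetically by surname: Ruiz before Takahashi before Tanaka before Vance.
Full order: Drummond, Lindqvist, Reyes, Varga, Ruiz, Takahashi, Tanaka, Vance.

Drummond, Lindqvist, Reyes, Varga, Ruiz, Takahashi, Tanaka, Vance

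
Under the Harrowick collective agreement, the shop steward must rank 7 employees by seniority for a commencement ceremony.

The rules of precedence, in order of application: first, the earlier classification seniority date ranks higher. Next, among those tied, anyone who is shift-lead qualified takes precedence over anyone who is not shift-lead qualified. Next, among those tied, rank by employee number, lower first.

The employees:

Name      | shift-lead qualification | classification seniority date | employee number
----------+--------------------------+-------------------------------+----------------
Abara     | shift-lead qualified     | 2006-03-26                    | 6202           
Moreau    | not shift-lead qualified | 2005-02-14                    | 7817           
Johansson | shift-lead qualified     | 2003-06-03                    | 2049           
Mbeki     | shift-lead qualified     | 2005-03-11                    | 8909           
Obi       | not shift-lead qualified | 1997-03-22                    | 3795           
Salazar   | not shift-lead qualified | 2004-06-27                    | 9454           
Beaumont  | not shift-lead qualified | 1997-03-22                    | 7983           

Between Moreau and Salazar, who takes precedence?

Salazar

By classification seniority date (earlier first): Obi and Beaumont (both 1997-03-22); then Johansson (2003-06-03); then Salazar (2004-06-27); then Moreau (2005-02-14); then Mbeki (2005-03-11); then Abara (2006-03-26).
Obi and Beaumont are each not shift-lead qualified, so the next rule applies.
Among Obi and Beaumont, by employee number (lower first): Obi (3795) before Beaumont (7983).
So Salazar takes precedence.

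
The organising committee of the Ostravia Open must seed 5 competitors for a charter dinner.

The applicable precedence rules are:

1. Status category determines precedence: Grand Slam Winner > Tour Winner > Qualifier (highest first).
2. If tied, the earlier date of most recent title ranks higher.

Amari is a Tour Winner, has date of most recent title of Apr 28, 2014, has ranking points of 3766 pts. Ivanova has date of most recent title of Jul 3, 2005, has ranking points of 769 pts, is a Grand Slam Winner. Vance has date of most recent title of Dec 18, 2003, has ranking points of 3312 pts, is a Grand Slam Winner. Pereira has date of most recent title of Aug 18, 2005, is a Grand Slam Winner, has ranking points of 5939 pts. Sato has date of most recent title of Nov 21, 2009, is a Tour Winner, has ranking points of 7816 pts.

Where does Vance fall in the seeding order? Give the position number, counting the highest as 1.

1

By status category: Vance, Ivanova and Pereira (Grand Slam Winner); then Sato and Amari (Tour Winner).
Among Vance, Ivanova and Pereira, by date of most recent title (earlier first): Vance (Dec 18, 2003) before Ivanova (Jul 3, 2005) before Pereira (Aug 18, 2005).
Among Sato and Amari, by date of most recent title (earlier first): Sato (Nov 21, 2009) before Amari (Apr 28, 2014).
Order: Vance, Ivanova, Pereira, Sato, Amari. So position 1.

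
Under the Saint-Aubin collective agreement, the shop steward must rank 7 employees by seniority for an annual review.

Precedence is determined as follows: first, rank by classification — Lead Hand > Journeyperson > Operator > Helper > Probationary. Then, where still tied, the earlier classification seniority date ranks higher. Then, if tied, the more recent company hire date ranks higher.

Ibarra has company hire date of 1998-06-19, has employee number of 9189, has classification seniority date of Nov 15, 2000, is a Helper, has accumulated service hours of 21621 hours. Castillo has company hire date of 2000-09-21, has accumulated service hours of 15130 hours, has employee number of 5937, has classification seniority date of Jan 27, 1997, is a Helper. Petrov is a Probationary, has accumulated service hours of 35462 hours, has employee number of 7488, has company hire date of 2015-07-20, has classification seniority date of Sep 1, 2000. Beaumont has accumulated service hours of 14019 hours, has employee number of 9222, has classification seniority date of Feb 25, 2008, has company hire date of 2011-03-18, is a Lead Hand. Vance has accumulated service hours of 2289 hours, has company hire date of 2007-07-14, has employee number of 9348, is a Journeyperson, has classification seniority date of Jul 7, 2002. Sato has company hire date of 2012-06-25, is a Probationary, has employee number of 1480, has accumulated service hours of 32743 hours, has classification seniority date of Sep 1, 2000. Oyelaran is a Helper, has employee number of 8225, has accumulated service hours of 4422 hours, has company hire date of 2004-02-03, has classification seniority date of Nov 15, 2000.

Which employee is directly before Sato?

Petrov

By classification: Beaumont (Lead Hand); then Vance (Journeyperson); then Castillo, Oyelaran and Ibarra (Helper); then Petrov and Sato (Probationary).
Among Castillo, Oyelaran and Ibarra, by classification seniority date (earlier first): Castillo (Jan 27, 1997) before Oyelaran and Ibarra (Nov 15, 2000).
Among Oyelaran and Ibarra, by company hire date (later first): Oyelaran (2004-02-03) before Ibarra (1998-06-19).
Petrov and Sato both have classification seniority date Sep 1, 2000, so the next rule applies.
Among Petrov and Sato, by company hire date (later first): Petrov (2015-07-20) before Sato (2012-06-25).
Order: Beaumont, Vance, Castillo, Oyelaran, Ibarra, Petrov, Sato.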